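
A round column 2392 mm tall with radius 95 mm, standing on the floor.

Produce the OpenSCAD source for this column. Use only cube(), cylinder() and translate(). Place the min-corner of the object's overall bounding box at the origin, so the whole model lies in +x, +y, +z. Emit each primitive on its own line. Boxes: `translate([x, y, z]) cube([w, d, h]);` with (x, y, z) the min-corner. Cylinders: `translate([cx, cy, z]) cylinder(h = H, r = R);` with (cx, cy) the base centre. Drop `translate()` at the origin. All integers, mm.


translate([95, 95, 0]) cylinder(h = 2392, r = 95);


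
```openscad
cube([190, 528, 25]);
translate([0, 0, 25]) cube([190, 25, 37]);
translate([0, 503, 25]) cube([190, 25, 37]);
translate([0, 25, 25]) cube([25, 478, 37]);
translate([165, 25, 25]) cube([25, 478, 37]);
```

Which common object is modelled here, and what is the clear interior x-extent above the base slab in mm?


An open box. The internal width is 140 mm.

A 190×528 base slab with four walls standing on it — an open box. The base is 190 mm wide and the walls are 25 mm thick, so the internal width is 190 − 2 × 25 = 140 mm.


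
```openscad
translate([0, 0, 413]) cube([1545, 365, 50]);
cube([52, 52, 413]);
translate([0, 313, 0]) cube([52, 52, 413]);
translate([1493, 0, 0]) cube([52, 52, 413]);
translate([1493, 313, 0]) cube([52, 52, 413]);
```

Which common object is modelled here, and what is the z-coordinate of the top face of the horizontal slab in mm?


A bench. The seat-top height is 463 mm.

A long slab on four corner posts — a bench. The slab sits at z = 413 with thickness 50, so the top is 413 + 50 = 463 mm.


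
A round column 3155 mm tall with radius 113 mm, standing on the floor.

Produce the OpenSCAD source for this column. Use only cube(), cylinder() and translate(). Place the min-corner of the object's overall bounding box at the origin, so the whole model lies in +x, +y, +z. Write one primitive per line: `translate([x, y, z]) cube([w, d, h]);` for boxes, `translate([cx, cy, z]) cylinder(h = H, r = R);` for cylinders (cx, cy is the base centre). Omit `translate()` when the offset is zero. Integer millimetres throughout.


translate([113, 113, 0]) cylinder(h = 3155, r = 113);


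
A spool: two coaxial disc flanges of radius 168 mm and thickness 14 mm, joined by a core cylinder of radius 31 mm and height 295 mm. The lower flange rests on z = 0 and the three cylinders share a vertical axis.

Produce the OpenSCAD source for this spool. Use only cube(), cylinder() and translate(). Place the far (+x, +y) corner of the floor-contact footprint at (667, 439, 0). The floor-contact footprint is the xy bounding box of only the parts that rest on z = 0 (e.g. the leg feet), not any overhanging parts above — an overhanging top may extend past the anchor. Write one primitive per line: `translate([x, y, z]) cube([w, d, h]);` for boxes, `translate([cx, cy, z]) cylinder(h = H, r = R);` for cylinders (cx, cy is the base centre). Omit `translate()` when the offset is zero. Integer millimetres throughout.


translate([499, 271, 0]) cylinder(h = 14, r = 168);
translate([499, 271, 14]) cylinder(h = 295, r = 31);
translate([499, 271, 309]) cylinder(h = 14, r = 168);


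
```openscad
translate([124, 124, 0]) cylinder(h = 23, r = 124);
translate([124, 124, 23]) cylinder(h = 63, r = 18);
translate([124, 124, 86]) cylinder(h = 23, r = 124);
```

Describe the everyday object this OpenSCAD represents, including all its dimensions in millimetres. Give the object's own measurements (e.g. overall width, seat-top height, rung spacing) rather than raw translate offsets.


A spool: two coaxial disc flanges of radius 124 mm and thickness 23 mm, joined by a core cylinder of radius 18 mm and height 63 mm. The lower flange rests on z = 0 and the three cylinders share a vertical axis.


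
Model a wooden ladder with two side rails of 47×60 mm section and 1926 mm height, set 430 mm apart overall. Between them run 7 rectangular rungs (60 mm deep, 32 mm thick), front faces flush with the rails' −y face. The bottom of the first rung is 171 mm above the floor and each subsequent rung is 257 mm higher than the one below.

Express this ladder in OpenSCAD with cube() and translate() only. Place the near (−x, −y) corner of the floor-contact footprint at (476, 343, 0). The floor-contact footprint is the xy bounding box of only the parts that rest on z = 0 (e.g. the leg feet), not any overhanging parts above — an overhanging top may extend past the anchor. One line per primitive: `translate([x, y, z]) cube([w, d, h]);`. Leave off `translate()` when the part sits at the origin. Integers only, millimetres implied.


translate([476, 343, 0]) cube([47, 60, 1926]);
translate([859, 343, 0]) cube([47, 60, 1926]);
translate([523, 343, 171]) cube([336, 60, 32]);
translate([523, 343, 428]) cube([336, 60, 32]);
translate([523, 343, 685]) cube([336, 60, 32]);
translate([523, 343, 942]) cube([336, 60, 32]);
translate([523, 343, 1199]) cube([336, 60, 32]);
translate([523, 343, 1456]) cube([336, 60, 32]);
translate([523, 343, 1713]) cube([336, 60, 32]);


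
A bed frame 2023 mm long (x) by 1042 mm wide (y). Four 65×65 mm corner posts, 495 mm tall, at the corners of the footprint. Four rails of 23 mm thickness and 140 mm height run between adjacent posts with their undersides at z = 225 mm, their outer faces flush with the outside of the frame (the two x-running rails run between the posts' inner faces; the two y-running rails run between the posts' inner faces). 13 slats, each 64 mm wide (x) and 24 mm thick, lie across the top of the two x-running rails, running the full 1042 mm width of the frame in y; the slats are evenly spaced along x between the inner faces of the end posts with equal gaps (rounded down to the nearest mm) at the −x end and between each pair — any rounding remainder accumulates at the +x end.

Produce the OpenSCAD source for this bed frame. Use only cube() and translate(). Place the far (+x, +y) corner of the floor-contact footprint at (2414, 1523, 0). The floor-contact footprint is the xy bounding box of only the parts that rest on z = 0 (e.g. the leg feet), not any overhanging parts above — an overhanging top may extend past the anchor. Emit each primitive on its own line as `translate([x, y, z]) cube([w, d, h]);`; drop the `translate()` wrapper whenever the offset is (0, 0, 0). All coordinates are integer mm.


translate([391, 481, 0]) cube([65, 65, 495]);
translate([391, 1458, 0]) cube([65, 65, 495]);
translate([2349, 481, 0]) cube([65, 65, 495]);
translate([2349, 1458, 0]) cube([65, 65, 495]);
translate([456, 481, 225]) cube([1893, 23, 140]);
translate([456, 1500, 225]) cube([1893, 23, 140]);
translate([391, 546, 225]) cube([23, 912, 140]);
translate([2391, 546, 225]) cube([23, 912, 140]);
translate([531, 481, 365]) cube([64, 1042, 24]);
translate([670, 481, 365]) cube([64, 1042, 24]);
translate([809, 481, 365]) cube([64, 1042, 24]);
translate([948, 481, 365]) cube([64, 1042, 24]);
translate([1087, 481, 365]) cube([64, 1042, 24]);
translate([1226, 481, 365]) cube([64, 1042, 24]);
translate([1365, 481, 365]) cube([64, 1042, 24]);
translate([1504, 481, 365]) cube([64, 1042, 24]);
translate([1643, 481, 365]) cube([64, 1042, 24]);
translate([1782, 481, 365]) cube([64, 1042, 24]);
translate([1921, 481, 365]) cube([64, 1042, 24]);
translate([2060, 481, 365]) cube([64, 1042, 24]);
translate([2199, 481, 365]) cube([64, 1042, 24]);


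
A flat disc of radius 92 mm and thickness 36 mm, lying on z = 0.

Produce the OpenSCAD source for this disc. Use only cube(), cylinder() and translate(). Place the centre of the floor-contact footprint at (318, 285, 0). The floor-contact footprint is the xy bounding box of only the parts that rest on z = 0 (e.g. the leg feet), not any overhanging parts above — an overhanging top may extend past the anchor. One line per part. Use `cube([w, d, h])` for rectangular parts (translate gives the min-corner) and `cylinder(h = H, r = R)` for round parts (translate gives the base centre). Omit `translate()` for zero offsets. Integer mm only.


translate([318, 285, 0]) cylinder(h = 36, r = 92);


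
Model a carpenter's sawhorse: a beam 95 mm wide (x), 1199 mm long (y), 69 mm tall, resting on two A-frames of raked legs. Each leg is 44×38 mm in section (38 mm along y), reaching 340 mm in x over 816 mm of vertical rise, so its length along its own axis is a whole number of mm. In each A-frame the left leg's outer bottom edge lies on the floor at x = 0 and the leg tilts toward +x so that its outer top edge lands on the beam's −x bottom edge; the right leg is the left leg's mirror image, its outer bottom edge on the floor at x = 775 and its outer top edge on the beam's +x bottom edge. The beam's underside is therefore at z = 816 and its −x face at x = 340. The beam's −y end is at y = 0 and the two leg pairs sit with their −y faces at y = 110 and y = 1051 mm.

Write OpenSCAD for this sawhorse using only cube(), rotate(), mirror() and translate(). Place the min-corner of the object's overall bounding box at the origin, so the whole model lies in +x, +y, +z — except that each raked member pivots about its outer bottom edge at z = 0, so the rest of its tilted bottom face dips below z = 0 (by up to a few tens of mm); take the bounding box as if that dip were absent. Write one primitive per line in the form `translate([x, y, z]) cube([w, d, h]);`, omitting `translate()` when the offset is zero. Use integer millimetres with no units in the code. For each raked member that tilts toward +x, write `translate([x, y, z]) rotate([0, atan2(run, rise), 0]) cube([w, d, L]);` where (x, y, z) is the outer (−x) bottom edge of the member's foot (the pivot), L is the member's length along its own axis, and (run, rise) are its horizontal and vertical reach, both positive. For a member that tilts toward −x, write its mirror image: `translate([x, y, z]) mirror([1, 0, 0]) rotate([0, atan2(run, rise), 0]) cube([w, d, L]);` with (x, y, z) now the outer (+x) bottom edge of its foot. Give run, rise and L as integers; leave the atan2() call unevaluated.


// leg length = √(340² + 816²) = 884
// right-leg outer foot x = 2·340 + 95 = 775
// beam min-corner = (340, 0, 816)
translate([340, 0, 816]) cube([95, 1199, 69]);
translate([0, 110, 0]) rotate([0, atan2(340, 816), 0]) cube([44, 38, 884]);
translate([775, 110, 0]) mirror([1, 0, 0]) rotate([0, atan2(340, 816), 0]) cube([44, 38, 884]);
translate([0, 1051, 0]) rotate([0, atan2(340, 816), 0]) cube([44, 38, 884]);
translate([775, 1051, 0]) mirror([1, 0, 0]) rotate([0, atan2(340, 816), 0]) cube([44, 38, 884]);


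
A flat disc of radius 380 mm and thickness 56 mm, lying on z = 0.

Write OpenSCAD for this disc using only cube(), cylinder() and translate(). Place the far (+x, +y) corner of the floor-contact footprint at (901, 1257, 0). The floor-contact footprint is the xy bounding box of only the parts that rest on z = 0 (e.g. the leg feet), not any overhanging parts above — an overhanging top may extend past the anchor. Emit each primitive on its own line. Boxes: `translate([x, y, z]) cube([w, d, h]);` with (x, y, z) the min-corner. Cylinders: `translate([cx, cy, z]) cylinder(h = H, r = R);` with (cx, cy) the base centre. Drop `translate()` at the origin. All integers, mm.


translate([521, 877, 0]) cylinder(h = 56, r = 380);


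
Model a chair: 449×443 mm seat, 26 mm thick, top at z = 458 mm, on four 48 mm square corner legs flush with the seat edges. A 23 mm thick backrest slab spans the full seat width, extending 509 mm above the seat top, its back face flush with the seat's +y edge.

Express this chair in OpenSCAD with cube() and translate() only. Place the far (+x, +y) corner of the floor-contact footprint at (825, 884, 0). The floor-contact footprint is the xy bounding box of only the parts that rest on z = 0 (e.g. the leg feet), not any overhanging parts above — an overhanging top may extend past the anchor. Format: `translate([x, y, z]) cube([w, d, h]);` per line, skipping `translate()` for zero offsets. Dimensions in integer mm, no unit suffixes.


translate([376, 441, 432]) cube([449, 443, 26]);
translate([376, 441, 0]) cube([48, 48, 432]);
translate([777, 441, 0]) cube([48, 48, 432]);
translate([376, 836, 0]) cube([48, 48, 432]);
translate([777, 836, 0]) cube([48, 48, 432]);
translate([376, 861, 458]) cube([449, 23, 509]);


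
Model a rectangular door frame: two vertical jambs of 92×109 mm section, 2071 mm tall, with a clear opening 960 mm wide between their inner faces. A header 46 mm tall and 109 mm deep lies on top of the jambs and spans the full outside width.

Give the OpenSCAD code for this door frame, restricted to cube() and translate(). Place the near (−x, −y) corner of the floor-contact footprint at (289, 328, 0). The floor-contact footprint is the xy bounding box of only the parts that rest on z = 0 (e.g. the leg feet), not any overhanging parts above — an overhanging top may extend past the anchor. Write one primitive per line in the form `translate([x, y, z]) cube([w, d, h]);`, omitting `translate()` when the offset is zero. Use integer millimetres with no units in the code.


translate([289, 328, 0]) cube([92, 109, 2071]);
translate([1341, 328, 0]) cube([92, 109, 2071]);
translate([289, 328, 2071]) cube([1144, 109, 46]);


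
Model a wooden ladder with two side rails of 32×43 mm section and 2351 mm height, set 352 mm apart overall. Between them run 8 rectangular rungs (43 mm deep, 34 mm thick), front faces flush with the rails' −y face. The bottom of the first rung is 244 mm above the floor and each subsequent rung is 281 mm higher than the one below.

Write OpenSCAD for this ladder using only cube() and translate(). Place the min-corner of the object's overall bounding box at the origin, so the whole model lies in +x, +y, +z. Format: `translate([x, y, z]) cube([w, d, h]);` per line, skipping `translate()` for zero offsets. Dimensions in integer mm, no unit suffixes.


cube([32, 43, 2351]);
translate([320, 0, 0]) cube([32, 43, 2351]);
translate([32, 0, 244]) cube([288, 43, 34]);
translate([32, 0, 525]) cube([288, 43, 34]);
translate([32, 0, 806]) cube([288, 43, 34]);
translate([32, 0, 1087]) cube([288, 43, 34]);
translate([32, 0, 1368]) cube([288, 43, 34]);
translate([32, 0, 1649]) cube([288, 43, 34]);
translate([32, 0, 1930]) cube([288, 43, 34]);
translate([32, 0, 2211]) cube([288, 43, 34]);


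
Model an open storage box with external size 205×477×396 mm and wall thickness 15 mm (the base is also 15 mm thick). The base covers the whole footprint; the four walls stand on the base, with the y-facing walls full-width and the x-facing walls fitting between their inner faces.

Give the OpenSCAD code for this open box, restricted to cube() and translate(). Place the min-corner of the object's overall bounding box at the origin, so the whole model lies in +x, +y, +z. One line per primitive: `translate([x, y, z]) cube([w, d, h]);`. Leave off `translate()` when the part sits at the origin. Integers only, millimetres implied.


cube([205, 477, 15]);
translate([0, 0, 15]) cube([205, 15, 381]);
translate([0, 462, 15]) cube([205, 15, 381]);
translate([0, 15, 15]) cube([15, 447, 381]);
translate([190, 15, 15]) cube([15, 447, 381]);


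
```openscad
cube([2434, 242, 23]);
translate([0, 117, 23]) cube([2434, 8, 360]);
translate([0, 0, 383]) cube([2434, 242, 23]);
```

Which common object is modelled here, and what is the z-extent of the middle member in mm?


An I-beam. The web height is 360 mm.

Two wide flanges with a thin centred web — an I-beam. Overall 406 mm minus two 23 mm flanges gives a web of 406 − 2·23 = 360 mm.


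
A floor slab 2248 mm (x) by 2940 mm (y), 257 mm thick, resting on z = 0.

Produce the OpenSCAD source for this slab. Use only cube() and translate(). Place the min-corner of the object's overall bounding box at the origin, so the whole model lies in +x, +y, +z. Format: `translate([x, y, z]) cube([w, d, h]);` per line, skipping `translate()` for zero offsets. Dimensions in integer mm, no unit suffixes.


cube([2248, 2940, 257]);


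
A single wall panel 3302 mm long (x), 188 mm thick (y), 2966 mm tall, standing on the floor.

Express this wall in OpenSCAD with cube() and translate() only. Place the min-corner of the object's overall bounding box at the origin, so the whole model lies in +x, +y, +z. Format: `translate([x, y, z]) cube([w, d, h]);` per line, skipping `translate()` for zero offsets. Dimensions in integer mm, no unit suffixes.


cube([3302, 188, 2966]);


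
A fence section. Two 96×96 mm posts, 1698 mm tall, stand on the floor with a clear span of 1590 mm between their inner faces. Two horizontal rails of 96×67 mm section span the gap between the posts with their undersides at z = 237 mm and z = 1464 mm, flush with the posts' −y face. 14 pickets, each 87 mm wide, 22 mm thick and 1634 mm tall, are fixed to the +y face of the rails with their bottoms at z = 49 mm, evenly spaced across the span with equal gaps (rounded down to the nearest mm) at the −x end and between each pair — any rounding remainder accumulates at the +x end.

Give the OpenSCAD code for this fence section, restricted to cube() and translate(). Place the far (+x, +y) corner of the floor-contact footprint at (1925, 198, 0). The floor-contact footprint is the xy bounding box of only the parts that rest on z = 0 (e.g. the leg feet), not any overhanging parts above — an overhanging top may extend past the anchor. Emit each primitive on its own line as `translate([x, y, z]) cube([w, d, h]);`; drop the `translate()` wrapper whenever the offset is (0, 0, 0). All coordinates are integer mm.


translate([143, 102, 0]) cube([96, 96, 1698]);
translate([1829, 102, 0]) cube([96, 96, 1698]);
translate([239, 102, 237]) cube([1590, 96, 67]);
translate([239, 102, 1464]) cube([1590, 96, 67]);
translate([263, 198, 49]) cube([87, 22, 1634]);
translate([374, 198, 49]) cube([87, 22, 1634]);
translate([485, 198, 49]) cube([87, 22, 1634]);
translate([596, 198, 49]) cube([87, 22, 1634]);
translate([707, 198, 49]) cube([87, 22, 1634]);
translate([818, 198, 49]) cube([87, 22, 1634]);
translate([929, 198, 49]) cube([87, 22, 1634]);
translate([1040, 198, 49]) cube([87, 22, 1634]);
translate([1151, 198, 49]) cube([87, 22, 1634]);
translate([1262, 198, 49]) cube([87, 22, 1634]);
translate([1373, 198, 49]) cube([87, 22, 1634]);
translate([1484, 198, 49]) cube([87, 22, 1634]);
translate([1595, 198, 49]) cube([87, 22, 1634]);
translate([1706, 198, 49]) cube([87, 22, 1634]);


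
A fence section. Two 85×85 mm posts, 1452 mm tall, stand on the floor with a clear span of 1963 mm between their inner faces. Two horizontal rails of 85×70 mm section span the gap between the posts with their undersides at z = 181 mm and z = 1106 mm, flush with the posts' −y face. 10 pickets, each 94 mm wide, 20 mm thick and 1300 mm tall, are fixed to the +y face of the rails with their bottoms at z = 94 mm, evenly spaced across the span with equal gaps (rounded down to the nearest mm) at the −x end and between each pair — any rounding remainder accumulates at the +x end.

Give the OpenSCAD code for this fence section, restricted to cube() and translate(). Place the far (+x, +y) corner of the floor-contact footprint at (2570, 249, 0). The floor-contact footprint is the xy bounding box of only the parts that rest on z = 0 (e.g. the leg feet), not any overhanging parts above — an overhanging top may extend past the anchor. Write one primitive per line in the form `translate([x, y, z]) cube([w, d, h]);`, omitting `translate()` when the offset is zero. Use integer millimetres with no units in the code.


translate([437, 164, 0]) cube([85, 85, 1452]);
translate([2485, 164, 0]) cube([85, 85, 1452]);
translate([522, 164, 181]) cube([1963, 85, 70]);
translate([522, 164, 1106]) cube([1963, 85, 70]);
translate([615, 249, 94]) cube([94, 20, 1300]);
translate([802, 249, 94]) cube([94, 20, 1300]);
translate([989, 249, 94]) cube([94, 20, 1300]);
translate([1176, 249, 94]) cube([94, 20, 1300]);
translate([1363, 249, 94]) cube([94, 20, 1300]);
translate([1550, 249, 94]) cube([94, 20, 1300]);
translate([1737, 249, 94]) cube([94, 20, 1300]);
translate([1924, 249, 94]) cube([94, 20, 1300]);
translate([2111, 249, 94]) cube([94, 20, 1300]);
translate([2298, 249, 94]) cube([94, 20, 1300]);


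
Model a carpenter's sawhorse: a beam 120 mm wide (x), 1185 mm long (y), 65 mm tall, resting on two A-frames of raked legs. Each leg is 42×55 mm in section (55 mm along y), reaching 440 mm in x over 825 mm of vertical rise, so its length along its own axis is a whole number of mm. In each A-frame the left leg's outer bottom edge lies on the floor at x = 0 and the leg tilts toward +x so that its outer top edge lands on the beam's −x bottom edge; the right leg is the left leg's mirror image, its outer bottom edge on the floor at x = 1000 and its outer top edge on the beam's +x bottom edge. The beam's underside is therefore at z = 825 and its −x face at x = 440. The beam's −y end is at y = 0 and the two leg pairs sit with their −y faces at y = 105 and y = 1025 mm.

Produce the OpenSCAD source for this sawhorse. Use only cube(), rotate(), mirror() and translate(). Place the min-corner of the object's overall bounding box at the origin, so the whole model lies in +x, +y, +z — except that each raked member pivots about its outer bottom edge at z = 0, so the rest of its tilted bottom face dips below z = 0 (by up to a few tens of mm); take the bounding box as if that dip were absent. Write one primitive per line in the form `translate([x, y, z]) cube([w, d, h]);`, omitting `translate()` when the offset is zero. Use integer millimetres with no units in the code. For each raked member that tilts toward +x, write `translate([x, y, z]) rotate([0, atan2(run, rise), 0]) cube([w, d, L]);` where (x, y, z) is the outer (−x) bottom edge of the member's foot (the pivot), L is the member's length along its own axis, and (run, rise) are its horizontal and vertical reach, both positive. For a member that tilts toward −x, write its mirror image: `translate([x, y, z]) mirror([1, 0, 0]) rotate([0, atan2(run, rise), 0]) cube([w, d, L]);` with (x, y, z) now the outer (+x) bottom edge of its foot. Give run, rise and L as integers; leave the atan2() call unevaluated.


// leg length = √(440² + 825²) = 935
// right-leg outer foot x = 2·440 + 120 = 1000
// beam min-corner = (440, 0, 825)
translate([440, 0, 825]) cube([120, 1185, 65]);
translate([0, 105, 0]) rotate([0, atan2(440, 825), 0]) cube([42, 55, 935]);
translate([1000, 105, 0]) mirror([1, 0, 0]) rotate([0, atan2(440, 825), 0]) cube([42, 55, 935]);
translate([0, 1025, 0]) rotate([0, atan2(440, 825), 0]) cube([42, 55, 935]);
translate([1000, 1025, 0]) mirror([1, 0, 0]) rotate([0, atan2(440, 825), 0]) cube([42, 55, 935]);


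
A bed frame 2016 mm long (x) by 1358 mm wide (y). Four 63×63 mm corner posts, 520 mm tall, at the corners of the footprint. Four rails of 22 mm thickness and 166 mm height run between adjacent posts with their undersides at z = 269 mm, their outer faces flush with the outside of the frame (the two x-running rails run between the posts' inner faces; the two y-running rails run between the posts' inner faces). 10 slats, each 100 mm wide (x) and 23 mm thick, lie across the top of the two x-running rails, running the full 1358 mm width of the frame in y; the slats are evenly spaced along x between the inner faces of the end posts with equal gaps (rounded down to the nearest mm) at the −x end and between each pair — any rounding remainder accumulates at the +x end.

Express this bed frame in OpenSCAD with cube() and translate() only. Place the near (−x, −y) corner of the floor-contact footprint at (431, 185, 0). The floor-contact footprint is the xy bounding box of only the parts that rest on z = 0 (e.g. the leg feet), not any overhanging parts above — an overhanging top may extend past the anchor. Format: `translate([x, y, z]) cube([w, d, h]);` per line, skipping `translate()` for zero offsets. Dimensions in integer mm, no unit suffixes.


translate([431, 185, 0]) cube([63, 63, 520]);
translate([431, 1480, 0]) cube([63, 63, 520]);
translate([2384, 185, 0]) cube([63, 63, 520]);
translate([2384, 1480, 0]) cube([63, 63, 520]);
translate([494, 185, 269]) cube([1890, 22, 166]);
translate([494, 1521, 269]) cube([1890, 22, 166]);
translate([431, 248, 269]) cube([22, 1232, 166]);
translate([2425, 248, 269]) cube([22, 1232, 166]);
translate([574, 185, 435]) cube([100, 1358, 23]);
translate([754, 185, 435]) cube([100, 1358, 23]);
translate([934, 185, 435]) cube([100, 1358, 23]);
translate([1114, 185, 435]) cube([100, 1358, 23]);
translate([1294, 185, 435]) cube([100, 1358, 23]);
translate([1474, 185, 435]) cube([100, 1358, 23]);
translate([1654, 185, 435]) cube([100, 1358, 23]);
translate([1834, 185, 435]) cube([100, 1358, 23]);
translate([2014, 185, 435]) cube([100, 1358, 23]);
translate([2194, 185, 435]) cube([100, 1358, 23]);


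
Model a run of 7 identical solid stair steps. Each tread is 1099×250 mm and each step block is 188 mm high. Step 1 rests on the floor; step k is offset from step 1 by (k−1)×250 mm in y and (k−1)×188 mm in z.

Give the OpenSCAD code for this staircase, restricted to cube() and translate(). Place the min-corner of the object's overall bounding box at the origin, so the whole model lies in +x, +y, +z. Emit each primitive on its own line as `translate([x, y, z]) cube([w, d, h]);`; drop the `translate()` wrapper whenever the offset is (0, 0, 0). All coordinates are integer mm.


cube([1099, 250, 188]);
translate([0, 250, 188]) cube([1099, 250, 188]);
translate([0, 500, 376]) cube([1099, 250, 188]);
translate([0, 750, 564]) cube([1099, 250, 188]);
translate([0, 1000, 752]) cube([1099, 250, 188]);
translate([0, 1250, 940]) cube([1099, 250, 188]);
translate([0, 1500, 1128]) cube([1099, 250, 188]);


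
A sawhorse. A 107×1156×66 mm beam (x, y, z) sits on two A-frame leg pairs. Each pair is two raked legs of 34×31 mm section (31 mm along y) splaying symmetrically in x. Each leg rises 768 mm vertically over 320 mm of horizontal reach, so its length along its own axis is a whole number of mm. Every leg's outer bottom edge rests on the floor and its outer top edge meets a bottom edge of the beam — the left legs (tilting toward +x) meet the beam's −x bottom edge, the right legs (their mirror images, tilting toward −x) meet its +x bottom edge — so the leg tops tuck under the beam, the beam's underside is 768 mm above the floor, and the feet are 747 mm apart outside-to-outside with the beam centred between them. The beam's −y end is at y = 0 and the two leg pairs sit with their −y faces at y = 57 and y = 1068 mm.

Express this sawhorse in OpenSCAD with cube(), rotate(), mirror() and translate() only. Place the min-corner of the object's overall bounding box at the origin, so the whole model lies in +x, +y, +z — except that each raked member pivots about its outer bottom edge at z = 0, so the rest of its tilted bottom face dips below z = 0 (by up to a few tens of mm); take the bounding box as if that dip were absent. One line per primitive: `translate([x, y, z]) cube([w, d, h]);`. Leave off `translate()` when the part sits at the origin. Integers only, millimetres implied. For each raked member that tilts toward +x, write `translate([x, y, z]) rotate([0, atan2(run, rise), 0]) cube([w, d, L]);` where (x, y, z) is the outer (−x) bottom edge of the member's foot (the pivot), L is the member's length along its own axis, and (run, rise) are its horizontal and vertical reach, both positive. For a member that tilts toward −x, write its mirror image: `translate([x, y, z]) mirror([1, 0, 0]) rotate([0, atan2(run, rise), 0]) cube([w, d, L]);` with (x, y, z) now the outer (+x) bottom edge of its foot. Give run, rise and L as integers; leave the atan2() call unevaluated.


// leg length = √(320² + 768²) = 832
// right-leg outer foot x = 2·320 + 107 = 747
// beam min-corner = (320, 0, 768)
translate([320, 0, 768]) cube([107, 1156, 66]);
translate([0, 57, 0]) rotate([0, atan2(320, 768), 0]) cube([34, 31, 832]);
translate([747, 57, 0]) mirror([1, 0, 0]) rotate([0, atan2(320, 768), 0]) cube([34, 31, 832]);
translate([0, 1068, 0]) rotate([0, atan2(320, 768), 0]) cube([34, 31, 832]);
translate([747, 1068, 0]) mirror([1, 0, 0]) rotate([0, atan2(320, 768), 0]) cube([34, 31, 832]);


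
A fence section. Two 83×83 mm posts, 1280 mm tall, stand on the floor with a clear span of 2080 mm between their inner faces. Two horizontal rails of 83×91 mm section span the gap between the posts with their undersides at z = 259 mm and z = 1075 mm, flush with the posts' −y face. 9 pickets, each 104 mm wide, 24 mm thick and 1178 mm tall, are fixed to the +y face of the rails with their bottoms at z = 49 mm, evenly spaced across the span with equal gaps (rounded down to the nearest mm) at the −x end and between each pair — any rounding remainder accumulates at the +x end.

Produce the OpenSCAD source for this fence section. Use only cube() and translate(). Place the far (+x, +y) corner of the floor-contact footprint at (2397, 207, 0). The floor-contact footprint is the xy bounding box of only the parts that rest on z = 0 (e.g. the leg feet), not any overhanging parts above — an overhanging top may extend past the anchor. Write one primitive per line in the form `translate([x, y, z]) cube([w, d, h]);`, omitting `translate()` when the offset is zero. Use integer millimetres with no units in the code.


translate([151, 124, 0]) cube([83, 83, 1280]);
translate([2314, 124, 0]) cube([83, 83, 1280]);
translate([234, 124, 259]) cube([2080, 83, 91]);
translate([234, 124, 1075]) cube([2080, 83, 91]);
translate([348, 207, 49]) cube([104, 24, 1178]);
translate([566, 207, 49]) cube([104, 24, 1178]);
translate([784, 207, 49]) cube([104, 24, 1178]);
translate([1002, 207, 49]) cube([104, 24, 1178]);
translate([1220, 207, 49]) cube([104, 24, 1178]);
translate([1438, 207, 49]) cube([104, 24, 1178]);
translate([1656, 207, 49]) cube([104, 24, 1178]);
translate([1874, 207, 49]) cube([104, 24, 1178]);
translate([2092, 207, 49]) cube([104, 24, 1178]);


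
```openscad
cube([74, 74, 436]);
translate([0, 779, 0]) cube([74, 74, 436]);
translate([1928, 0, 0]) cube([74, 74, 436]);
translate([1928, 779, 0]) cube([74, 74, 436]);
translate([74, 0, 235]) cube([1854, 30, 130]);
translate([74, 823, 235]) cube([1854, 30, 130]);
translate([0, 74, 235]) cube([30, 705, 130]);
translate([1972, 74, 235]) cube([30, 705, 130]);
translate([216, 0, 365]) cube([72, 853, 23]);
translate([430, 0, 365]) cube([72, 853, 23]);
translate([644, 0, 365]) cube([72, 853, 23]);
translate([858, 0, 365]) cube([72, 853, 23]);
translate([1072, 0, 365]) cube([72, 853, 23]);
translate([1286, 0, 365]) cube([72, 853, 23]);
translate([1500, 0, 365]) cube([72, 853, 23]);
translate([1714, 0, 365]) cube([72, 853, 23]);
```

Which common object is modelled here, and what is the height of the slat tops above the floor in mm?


A bed frame. The slat-top height is 388 mm.

Four posts, four rails, and a row of slats — a bed frame. Slats sit on the rails at z = 235 + 130 = 365; with slat thickness 23, the top is 388 mm.


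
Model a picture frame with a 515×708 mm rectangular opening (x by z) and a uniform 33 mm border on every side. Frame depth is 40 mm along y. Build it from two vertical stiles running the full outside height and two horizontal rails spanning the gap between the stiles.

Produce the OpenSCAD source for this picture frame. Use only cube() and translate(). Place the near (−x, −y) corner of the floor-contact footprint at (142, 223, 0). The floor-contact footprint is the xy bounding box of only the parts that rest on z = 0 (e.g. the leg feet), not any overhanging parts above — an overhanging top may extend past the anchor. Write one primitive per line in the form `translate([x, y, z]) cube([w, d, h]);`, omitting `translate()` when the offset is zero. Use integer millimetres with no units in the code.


translate([142, 223, 0]) cube([33, 40, 774]);
translate([690, 223, 0]) cube([33, 40, 774]);
translate([175, 223, 0]) cube([515, 40, 33]);
translate([175, 223, 741]) cube([515, 40, 33]);


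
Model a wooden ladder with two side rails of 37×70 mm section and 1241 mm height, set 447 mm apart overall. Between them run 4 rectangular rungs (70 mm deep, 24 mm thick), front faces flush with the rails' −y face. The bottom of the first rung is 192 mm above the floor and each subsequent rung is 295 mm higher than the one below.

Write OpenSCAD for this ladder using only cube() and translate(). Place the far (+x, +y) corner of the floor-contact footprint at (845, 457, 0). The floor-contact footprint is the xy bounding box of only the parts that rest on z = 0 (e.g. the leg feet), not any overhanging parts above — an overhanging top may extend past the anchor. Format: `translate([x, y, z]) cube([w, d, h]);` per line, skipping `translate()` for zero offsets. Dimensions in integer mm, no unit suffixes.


translate([398, 387, 0]) cube([37, 70, 1241]);
translate([808, 387, 0]) cube([37, 70, 1241]);
translate([435, 387, 192]) cube([373, 70, 24]);
translate([435, 387, 487]) cube([373, 70, 24]);
translate([435, 387, 782]) cube([373, 70, 24]);
translate([435, 387, 1077]) cube([373, 70, 24]);


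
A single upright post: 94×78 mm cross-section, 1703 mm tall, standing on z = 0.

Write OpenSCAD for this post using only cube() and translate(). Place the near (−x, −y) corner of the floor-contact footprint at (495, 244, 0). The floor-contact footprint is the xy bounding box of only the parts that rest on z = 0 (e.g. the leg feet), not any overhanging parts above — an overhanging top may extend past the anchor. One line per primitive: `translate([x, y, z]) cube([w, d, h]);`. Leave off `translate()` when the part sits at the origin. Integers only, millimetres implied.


translate([495, 244, 0]) cube([94, 78, 1703]);


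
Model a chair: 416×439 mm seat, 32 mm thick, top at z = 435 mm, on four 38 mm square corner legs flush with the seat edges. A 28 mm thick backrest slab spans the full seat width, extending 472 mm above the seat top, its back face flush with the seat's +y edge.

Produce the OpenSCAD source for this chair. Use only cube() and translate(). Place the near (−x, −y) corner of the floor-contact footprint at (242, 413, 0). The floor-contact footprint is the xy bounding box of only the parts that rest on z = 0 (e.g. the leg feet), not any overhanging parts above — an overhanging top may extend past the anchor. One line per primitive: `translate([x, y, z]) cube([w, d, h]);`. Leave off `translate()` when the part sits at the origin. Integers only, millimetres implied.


// leg_h = 435 - 32 = 403
translate([242, 413, 403]) cube([416, 439, 32]);
translate([242, 413, 0]) cube([38, 38, 403]);
translate([620, 413, 0]) cube([38, 38, 403]);
translate([242, 814, 0]) cube([38, 38, 403]);
translate([620, 814, 0]) cube([38, 38, 403]);
translate([242, 824, 435]) cube([416, 28, 472]);


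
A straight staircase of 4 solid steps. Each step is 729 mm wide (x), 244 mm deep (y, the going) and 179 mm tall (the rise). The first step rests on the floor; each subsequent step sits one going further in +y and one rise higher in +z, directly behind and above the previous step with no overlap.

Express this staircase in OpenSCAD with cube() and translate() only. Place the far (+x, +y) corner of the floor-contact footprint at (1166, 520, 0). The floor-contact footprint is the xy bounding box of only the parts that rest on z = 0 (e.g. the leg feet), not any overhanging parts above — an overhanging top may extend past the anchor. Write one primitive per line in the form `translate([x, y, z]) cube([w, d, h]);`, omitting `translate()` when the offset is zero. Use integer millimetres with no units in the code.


translate([437, 276, 0]) cube([729, 244, 179]);
translate([437, 520, 179]) cube([729, 244, 179]);
translate([437, 764, 358]) cube([729, 244, 179]);
translate([437, 1008, 537]) cube([729, 244, 179]);


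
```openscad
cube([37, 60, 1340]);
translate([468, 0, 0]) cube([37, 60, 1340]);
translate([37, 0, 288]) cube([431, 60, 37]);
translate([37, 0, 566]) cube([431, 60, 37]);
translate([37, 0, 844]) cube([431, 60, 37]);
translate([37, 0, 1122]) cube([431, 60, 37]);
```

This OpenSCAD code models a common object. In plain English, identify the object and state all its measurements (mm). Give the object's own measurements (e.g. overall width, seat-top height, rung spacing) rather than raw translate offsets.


A straight ladder. Two 37×60 mm vertical rails, 1340 mm tall, stand 505 mm apart (outside-to-outside) with their front faces coplanar on the −y side. 4 rungs, each 60 mm deep and 37 mm tall, span between the inner faces of the rails, front faces flush with the rails. The lowest rung's underside is at z = 288 mm and rungs are spaced 278 mm apart (underside to underside).


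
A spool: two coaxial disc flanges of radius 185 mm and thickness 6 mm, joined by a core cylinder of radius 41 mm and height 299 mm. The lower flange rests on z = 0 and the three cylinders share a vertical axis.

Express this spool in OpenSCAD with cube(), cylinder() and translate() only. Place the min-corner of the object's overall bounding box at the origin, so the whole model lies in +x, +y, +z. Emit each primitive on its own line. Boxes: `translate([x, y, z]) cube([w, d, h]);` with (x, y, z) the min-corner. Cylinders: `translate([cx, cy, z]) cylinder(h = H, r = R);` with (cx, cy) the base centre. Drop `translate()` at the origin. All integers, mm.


translate([185, 185, 0]) cylinder(h = 6, r = 185);
translate([185, 185, 6]) cylinder(h = 299, r = 41);
translate([185, 185, 305]) cylinder(h = 6, r = 185);


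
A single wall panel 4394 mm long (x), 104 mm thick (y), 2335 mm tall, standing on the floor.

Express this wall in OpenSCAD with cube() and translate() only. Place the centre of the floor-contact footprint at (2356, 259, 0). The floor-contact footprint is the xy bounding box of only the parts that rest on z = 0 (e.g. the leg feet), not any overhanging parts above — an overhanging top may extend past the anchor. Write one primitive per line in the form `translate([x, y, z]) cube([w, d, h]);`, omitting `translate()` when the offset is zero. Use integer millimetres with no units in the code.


translate([159, 207, 0]) cube([4394, 104, 2335]);


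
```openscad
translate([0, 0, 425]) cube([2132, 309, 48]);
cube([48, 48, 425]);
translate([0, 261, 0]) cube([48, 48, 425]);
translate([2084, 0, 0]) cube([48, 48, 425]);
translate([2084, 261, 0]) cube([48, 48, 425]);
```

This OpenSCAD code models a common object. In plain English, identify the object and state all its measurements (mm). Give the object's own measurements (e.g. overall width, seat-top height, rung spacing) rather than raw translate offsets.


A bench: a 2132×309 mm seat slab, 48 mm thick, top at z = 473 mm, on four 48×48 mm square legs flush with the seat corners and standing on z = 0.


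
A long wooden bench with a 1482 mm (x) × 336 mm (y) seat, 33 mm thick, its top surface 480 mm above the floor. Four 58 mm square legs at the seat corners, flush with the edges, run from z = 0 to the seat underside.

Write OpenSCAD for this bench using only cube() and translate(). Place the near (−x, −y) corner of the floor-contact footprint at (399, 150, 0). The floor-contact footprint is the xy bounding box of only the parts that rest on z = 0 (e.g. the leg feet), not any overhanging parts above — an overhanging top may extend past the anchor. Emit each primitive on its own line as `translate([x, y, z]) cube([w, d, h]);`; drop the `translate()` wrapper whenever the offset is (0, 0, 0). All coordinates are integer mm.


translate([399, 150, 447]) cube([1482, 336, 33]);
translate([399, 150, 0]) cube([58, 58, 447]);
translate([399, 428, 0]) cube([58, 58, 447]);
translate([1823, 150, 0]) cube([58, 58, 447]);
translate([1823, 428, 0]) cube([58, 58, 447]);


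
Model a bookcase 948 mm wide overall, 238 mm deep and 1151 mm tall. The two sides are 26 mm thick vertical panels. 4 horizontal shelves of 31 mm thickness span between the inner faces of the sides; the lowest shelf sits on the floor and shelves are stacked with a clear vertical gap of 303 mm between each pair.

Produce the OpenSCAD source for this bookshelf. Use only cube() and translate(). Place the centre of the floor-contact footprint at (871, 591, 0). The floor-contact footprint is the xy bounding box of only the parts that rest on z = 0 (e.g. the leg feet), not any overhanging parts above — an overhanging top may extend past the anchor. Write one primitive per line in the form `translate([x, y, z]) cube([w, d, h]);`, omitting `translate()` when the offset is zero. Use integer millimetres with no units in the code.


translate([397, 472, 0]) cube([26, 238, 1151]);
translate([1319, 472, 0]) cube([26, 238, 1151]);
translate([423, 472, 0]) cube([896, 238, 31]);
translate([423, 472, 334]) cube([896, 238, 31]);
translate([423, 472, 668]) cube([896, 238, 31]);
translate([423, 472, 1002]) cube([896, 238, 31]);
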